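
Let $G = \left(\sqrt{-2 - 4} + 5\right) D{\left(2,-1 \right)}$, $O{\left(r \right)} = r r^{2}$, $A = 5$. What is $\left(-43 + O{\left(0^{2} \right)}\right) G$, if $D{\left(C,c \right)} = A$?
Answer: $-1075 - 215 i \sqrt{6} \approx -1075.0 - 526.64 i$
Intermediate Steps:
$D{\left(C,c \right)} = 5$
$O{\left(r \right)} = r^{3}$
$G = 25 + 5 i \sqrt{6}$ ($G = \left(\sqrt{-2 - 4} + 5\right) 5 = \left(\sqrt{-6} + 5\right) 5 = \left(i \sqrt{6} + 5\right) 5 = \left(5 + i \sqrt{6}\right) 5 = 25 + 5 i \sqrt{6} \approx 25.0 + 12.247 i$)
$\left(-43 + O{\left(0^{2} \right)}\right) G = \left(-43 + \left(0^{2}\right)^{3}\right) \left(25 + 5 i \sqrt{6}\right) = \left(-43 + 0^{3}\right) \left(25 + 5 i \sqrt{6}\right) = \left(-43 + 0\right) \left(25 + 5 i \sqrt{6}\right) = - 43 \left(25 + 5 i \sqrt{6}\right) = -1075 - 215 i \sqrt{6}$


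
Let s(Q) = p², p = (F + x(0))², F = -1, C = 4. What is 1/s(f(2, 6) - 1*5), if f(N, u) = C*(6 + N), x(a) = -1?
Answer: 1/16 ≈ 0.062500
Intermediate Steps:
f(N, u) = 24 + 4*N (f(N, u) = 4*(6 + N) = 24 + 4*N)
p = 4 (p = (-1 - 1)² = (-2)² = 4)
s(Q) = 16 (s(Q) = 4² = 16)
1/s(f(2, 6) - 1*5) = 1/16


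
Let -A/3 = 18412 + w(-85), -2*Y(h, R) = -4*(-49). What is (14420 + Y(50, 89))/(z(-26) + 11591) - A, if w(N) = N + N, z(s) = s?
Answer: 210973504/3855 ≈ 54727.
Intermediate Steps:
Y(h, R) = -98 (Y(h, R) = -(-2)*(-49) = -½*196 = -98)
w(N) = 2*N
A = -54726 (A = -3*(18412 + 2*(-85)) = -3*(18412 - 170) = -3*18242 = -54726)
(14420 + Y(50, 89))/(z(-26) + 11591) - A = (14420 - 98)/(-26 + 11591) - 1*(-54726) = 14322/11565 + 54726 = 14322*(1/11565) + 54726 = 4774/3855 + 54726 = 210973504/3855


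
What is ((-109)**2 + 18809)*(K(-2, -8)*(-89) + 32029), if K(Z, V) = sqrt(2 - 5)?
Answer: 982970010 - 2731410*I*sqrt(3) ≈ 9.8297e+8 - 4.7309e+6*I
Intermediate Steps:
K(Z, V) = I*sqrt(3) (K(Z, V) = sqrt(-3) = I*sqrt(3))
((-109)**2 + 18809)*(K(-2, -8)*(-89) + 32029) = ((-109)**2 + 18809)*((I*sqrt(3))*(-89) + 32029) = (11881 + 18809)*(-89*I*sqrt(3) + 32029) = 30690*(32029 - 89*I*sqrt(3)) = 982970010 - 2731410*I*sqrt(3)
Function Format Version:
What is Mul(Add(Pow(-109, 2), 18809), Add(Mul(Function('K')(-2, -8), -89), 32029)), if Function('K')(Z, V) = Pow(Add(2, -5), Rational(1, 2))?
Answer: Add(982970010, Mul(-2731410, I, Pow(3, Rational(1, 2)))) ≈ Add(9.8297e+8, Mul(-4.7309e+6, I))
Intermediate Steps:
Function('K')(Z, V) = Mul(I, Pow(3, Rational(1, 2))) (Function('K')(Z, V) = Pow(-3, Rational(1, 2)) = Mul(I, Pow(3, Rational(1, 2))))
Mul(Add(Pow(-109, 2), 18809), Add(Mul(Function('K')(-2, -8), -89), 32029)) = Mul(Add(Pow(-109, 2), 18809), Add(Mul(Mul(I, Pow(3, Rational(1, 2))), -89), 32029)) = Mul(Add(11881, 18809), Add(Mul(-89, I, Pow(3, Rational(1, 2))), 32029)) = Mul(30690, Add(32029, Mul(-89, I, Pow(3, Rational(1, 2))))) = Add(982970010, Mul(-2731410, I, Pow(3, Rational(1, 2))))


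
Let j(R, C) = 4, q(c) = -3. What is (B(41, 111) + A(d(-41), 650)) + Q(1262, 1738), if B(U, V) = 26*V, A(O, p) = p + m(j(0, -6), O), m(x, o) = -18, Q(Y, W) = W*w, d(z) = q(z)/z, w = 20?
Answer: 38278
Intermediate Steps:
d(z) = -3/z
Q(Y, W) = 20*W (Q(Y, W) = W*20 = 20*W)
A(O, p) = -18 + p (A(O, p) = p - 18 = -18 + p)
(B(41, 111) + A(d(-41), 650)) + Q(1262, 1738) = (26*111 + (-18 + 650)) + 20*1738 = (2886 + 632) + 34760 = 3518 + 34760 = 38278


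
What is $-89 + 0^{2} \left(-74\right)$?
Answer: $-89$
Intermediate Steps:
$-89 + 0^{2} \left(-74\right) = -89 + 0 \left(-74\right) = -89 + 0 = -89$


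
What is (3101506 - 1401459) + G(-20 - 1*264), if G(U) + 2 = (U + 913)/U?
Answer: 482812151/284 ≈ 1.7000e+6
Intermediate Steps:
G(U) = -2 + (913 + U)/U (G(U) = -2 + (U + 913)/U = -2 + (913 + U)/U)
(3101506 - 1401459) + G(-20 - 1*264) = (3101506 - 1401459) + (913 - (-20 - 1*264))/(-20 - 1*264) = 1700047 + (913 - (-20 - 264))/(-20 - 264) = 1700047 + (913 - 1*(-284))/(-284) = 1700047 - (913 + 284)/284 = 1700047 - 1/284*1197 = 1700047 - 1197/284 = 482812151/284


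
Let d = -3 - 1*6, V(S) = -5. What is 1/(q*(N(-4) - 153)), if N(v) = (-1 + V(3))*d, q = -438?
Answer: 1/43362 ≈ 2.3062e-5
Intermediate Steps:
d = -9 (d = -3 - 6 = -9)
N(v) = 54 (N(v) = (-1 - 5)*(-9) = -6*(-9) = 54)
1/(q*(N(-4) - 153)) = 1/(-438*(54 - 153)) = 1/(-438*(-99)) = 1/43362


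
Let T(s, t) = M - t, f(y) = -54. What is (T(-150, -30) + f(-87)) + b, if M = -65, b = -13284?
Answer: -13373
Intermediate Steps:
T(s, t) = -65 - t
(T(-150, -30) + f(-87)) + b = ((-65 - 1*(-30)) - 54) - 13284 = ((-65 + 30) - 54) - 13284 = (-35 - 54) - 13284 = -89 - 13284 = -13373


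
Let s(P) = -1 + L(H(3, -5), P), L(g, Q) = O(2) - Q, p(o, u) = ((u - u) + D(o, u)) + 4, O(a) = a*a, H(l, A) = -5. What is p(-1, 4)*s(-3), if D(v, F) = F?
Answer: 48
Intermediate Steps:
O(a) = a²
p(o, u) = 4 + u (p(o, u) = ((u - u) + u) + 4 = (0 + u) + 4 = u + 4 = 4 + u)
L(g, Q) = 4 - Q (L(g, Q) = 2² - Q = 4 - Q)
s(P) = 3 - P (s(P) = -1 + (4 - P) = 3 - P)
p(-1, 4)*s(-3) = (4 + 4)*(3 - 1*(-3)) = 8*(3 + 3) = 8*6 = 48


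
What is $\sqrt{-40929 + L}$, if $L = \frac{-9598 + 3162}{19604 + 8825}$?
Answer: $\frac{i \sqrt{33079329879133}}{28429} \approx 202.31 i$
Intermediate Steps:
$L = - \frac{6436}{28429} \approx -0.22639$
$\sqrt{-40929 + L} = \sqrt{-40929 - \frac{6436}{28429}} = \sqrt{- \frac{1163576977}{28429}} = \frac{i \sqrt{33079329879133}}{28429}$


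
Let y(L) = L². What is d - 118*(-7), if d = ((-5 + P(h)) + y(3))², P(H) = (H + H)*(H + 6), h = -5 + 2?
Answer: 1022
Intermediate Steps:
h = -3
P(H) = 2*H*(6 + H) (P(H) = (2*H)*(6 + H) = 2*H*(6 + H))
d = 196 (d = ((-5 + 2*(-3)*(6 - 3)) + 3²)² = ((-5 + 2*(-3)*3) + 9)² = ((-5 - 18) + 9)² = (-23 + 9)² = (-14)² = 196)
d - 118*(-7) = 196 - 118*(-7) = 196 + 826 = 1022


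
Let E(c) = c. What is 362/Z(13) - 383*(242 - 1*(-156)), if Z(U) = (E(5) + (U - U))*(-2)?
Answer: -762351/5 ≈ -1.5247e+5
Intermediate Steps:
Z(U) = -10 (Z(U) = (5 + (U - U))*(-2) = (5 + 0)*(-2) = 5*(-2) = -10)
362/Z(13) - 383*(242 - 1*(-156)) = 362/(-10) - 383*(242 - 1*(-156)) = 362*(-⅒) - 383*(242 + 156) = -181/5 - 383*398 = -181/5 - 152434 = -762351/5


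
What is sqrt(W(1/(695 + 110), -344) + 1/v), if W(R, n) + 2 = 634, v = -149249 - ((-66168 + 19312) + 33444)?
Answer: sqrt(143968744491)/15093 ≈ 25.140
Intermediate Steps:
v = -135837 (v = -149249 - (-46856 + 33444) = -149249 - 1*(-13412) = -149249 + 13412 = -135837)
W(R, n) = 632 (W(R, n) = -2 + 634 = 632)
sqrt(W(1/(695 + 110), -344) + 1/v) = sqrt(632 + 1/(-135837)) = sqrt(632 - 1/135837) = sqrt(85848983/135837) = sqrt(143968744491)/15093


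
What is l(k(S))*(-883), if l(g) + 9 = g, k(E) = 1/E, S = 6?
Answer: 46799/6 ≈ 7799.8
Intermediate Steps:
l(g) = -9 + g
l(k(S))*(-883) = (-9 + 1/6)*(-883) = -53/6*(-883) = 46799/6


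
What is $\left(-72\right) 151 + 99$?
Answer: $-10773$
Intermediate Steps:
$\left(-72\right) 151 + 99 = -10872 + 99 = -10773$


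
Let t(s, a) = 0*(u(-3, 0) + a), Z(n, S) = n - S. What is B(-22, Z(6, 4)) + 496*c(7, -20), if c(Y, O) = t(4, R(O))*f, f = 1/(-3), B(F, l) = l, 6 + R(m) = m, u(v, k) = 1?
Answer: 2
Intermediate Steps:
R(m) = -6 + m
t(s, a) = 0 (t(s, a) = 0*(1 + a) = 0)
f = -⅓ ≈ -0.33333
c(Y, O) = 0 (c(Y, O) = 0*(-⅓) = 0)
B(-22, Z(6, 4)) + 496*c(7, -20) = (6 - 1*4) + 496*0 = (6 - 4) + 0 = 2 + 0 = 2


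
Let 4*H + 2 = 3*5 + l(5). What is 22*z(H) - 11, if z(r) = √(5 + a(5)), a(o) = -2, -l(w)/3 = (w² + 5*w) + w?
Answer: -11 + 22*√3 ≈ 27.105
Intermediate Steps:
l(w) = -18*w - 3*w² (l(w) = -3*((w² + 5*w) + w) = -3*(w² + 6*w) = -18*w - 3*w²)
H = -38 (H = -½ + (3*5 - 3*5*(6 + 5))/4 = -½ + (15 - 3*5*11)/4 = -½ + (15 - 165)/4 = -½ + (¼)*(-150) = -½ - 75/2 = -38)
z(r) = √3 (z(r) = √(5 - 2) = √3)
22*z(H) - 11 = 22*√3 - 11 = -11 + 22*√3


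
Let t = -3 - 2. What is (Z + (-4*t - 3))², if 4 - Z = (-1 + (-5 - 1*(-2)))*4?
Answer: 1369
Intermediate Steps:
t = -5
Z = 20 (Z = 4 - (-1 + (-5 - 1*(-2)))*4 = 4 - (-1 + (-5 + 2))*4 = 4 - (-1 - 3)*4 = 4 - (-4)*4 = 4 - 1*(-16) = 4 + 16 = 20)
(Z + (-4*t - 3))² = (20 + (-4*(-5) - 3))² = (20 + (20 - 3))² = (20 + 17)² = 37² = 1369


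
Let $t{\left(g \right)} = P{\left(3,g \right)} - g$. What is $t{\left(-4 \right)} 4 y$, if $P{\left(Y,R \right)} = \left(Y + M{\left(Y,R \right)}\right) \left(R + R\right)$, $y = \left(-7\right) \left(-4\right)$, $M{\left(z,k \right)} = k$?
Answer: $1344$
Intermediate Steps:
$y = 28$
$P{\left(Y,R \right)} = 2 R \left(R + Y\right)$ ($P{\left(Y,R \right)} = \left(Y + R\right) \left(R + R\right) = \left(R + Y\right) 2 R = 2 R \left(R + Y\right)$)
$t{\left(g \right)} = - g + 2 g \left(3 + g\right)$ ($t{\left(g \right)} = 2 g \left(g + 3\right) - g = 2 g \left(3 + g\right) - g = - g + 2 g \left(3 + g\right)$)
$t{\left(-4 \right)} 4 y = - 4 \left(5 + 2 \left(-4\right)\right) 4 \cdot 28 = - 4 \left(5 - 8\right) 4 \cdot 28 = \left(-4\right) \left(-3\right) 4 \cdot 28 = 12 \cdot 4 \cdot 28 = 48 \cdot 28 = 1344$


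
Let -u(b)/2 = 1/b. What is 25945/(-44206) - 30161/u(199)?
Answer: 66331521036/22103 ≈ 3.0010e+6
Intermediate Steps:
u(b) = -2/b
25945/(-44206) - 30161/u(199) = 25945/(-44206) - 30161/((-2/199)) = 25945*(-1/44206) - 30161/((-2*1/199)) = -25945/44206 - 30161/(-2/199) = -25945/44206 - 30161*(-199/2) = -25945/44206 + 6002039/2 = 66331521036/22103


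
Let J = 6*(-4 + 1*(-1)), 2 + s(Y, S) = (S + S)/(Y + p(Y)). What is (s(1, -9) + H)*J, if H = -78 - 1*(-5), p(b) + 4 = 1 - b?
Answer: 2070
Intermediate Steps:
p(b) = -3 - b (p(b) = -4 + (1 - b) = -3 - b)
H = -73 (H = -78 + 5 = -73)
s(Y, S) = -2 - 2*S/3 (s(Y, S) = -2 + (S + S)/(Y + (-3 - Y)) = -2 + (2*S)/(-3) = -2 + (2*S)*(-1/3) = -2 - 2*S/3)
J = -30 (J = 6*(-4 - 1) = 6*(-5) = -30)
(s(1, -9) + H)*J = ((-2 - 2/3*(-9)) - 73)*(-30) = ((-2 + 6) - 73)*(-30) = (4 - 73)*(-30) = -69*(-30) = 2070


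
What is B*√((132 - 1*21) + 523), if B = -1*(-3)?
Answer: 3*√634 ≈ 75.538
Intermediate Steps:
B = 3
B*√((132 - 1*21) + 523) = 3*√((132 - 1*21) + 523) = 3*√((132 - 21) + 523) = 3*√(111 + 523) = 3*√634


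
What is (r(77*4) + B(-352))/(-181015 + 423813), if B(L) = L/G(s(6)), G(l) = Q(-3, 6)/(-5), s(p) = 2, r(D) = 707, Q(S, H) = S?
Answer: 361/728394 ≈ 0.00049561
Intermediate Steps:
G(l) = ⅗ (G(l) = -3/(-5) = -3*(-⅕) = ⅗)
B(L) = 5*L/3 (B(L) = L/(⅗) = L*(5/3) = 5*L/3)
(r(77*4) + B(-352))/(-181015 + 423813) = (707 + (5/3)*(-352))/(-181015 + 423813) = (707 - 1760/3)/242798 = (361/3)*(1/242798) = 361/728394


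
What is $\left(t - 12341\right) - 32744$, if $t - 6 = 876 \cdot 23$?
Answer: $-24931$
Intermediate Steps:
$t = 20154$ ($t = 6 + 876 \cdot 23 = 6 + 20148 = 20154$)
$\left(t - 12341\right) - 32744 = \left(20154 - 12341\right) - 32744 = 7813 - 32744 = -24931$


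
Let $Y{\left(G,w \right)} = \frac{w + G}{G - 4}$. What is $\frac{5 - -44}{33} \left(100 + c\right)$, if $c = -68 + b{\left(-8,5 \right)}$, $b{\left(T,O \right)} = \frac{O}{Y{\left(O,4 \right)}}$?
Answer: $\frac{14357}{297} \approx 48.34$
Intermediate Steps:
$Y{\left(G,w \right)} = \frac{G + w}{-4 + G}$
$b{\left(T,O \right)} = \frac{O \left(-4 + O\right)}{4 + O}$ ($b{\left(T,O \right)} = \frac{O}{\frac{1}{-4 + O} \left(O + 4\right)} = \frac{O}{\frac{1}{-4 + O} \left(4 + O\right)} = O \frac{-4 + O}{4 + O} = \frac{O \left(-4 + O\right)}{4 + O}$)
$c = - \frac{607}{9}$ ($c = -68 + \frac{5 \left(-4 + 5\right)}{4 + 5} = -68 + 5 \cdot \frac{1}{9} \cdot 1 = -68 + \frac{5}{9} = - \frac{607}{9} \approx -67.444$)
$\frac{5 - -44}{33} \left(100 + c\right) = \frac{5 - -44}{33} \left(100 - \frac{607}{9}\right) = \left(5 + 44\right) \frac{1}{33} \cdot \frac{293}{9} = 49 \cdot \frac{1}{33} \cdot \frac{293}{9} = \frac{49}{33} \cdot \frac{293}{9} = \frac{14357}{297}$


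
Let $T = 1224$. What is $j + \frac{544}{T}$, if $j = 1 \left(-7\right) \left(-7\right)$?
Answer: $\frac{445}{9} \approx 49.444$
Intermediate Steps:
$j = 49$ ($j = \left(-7\right) \left(-7\right) = 49$)
$j + \frac{544}{T} = 49 + \frac{544}{1224} = 49 + 544 \cdot \frac{1}{1224} = 49 + \frac{4}{9} = \frac{445}{9}$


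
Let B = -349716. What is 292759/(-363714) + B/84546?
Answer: -2813855697/569454886 ≈ -4.9413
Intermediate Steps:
292759/(-363714) + B/84546 = 292759/(-363714) - 349716/84546 = 292759*(-1/363714) - 349716*1/84546 = -292759/363714 - 58286/14091 = -2813855697/569454886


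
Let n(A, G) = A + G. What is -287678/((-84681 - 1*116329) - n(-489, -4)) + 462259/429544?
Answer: 216261146735/86130874248 ≈ 2.5108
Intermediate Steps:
-287678/((-84681 - 1*116329) - n(-489, -4)) + 462259/429544 = -287678/((-84681 - 1*116329) - (-489 - 4)) + 462259/429544 = -287678/((-84681 - 116329) - 1*(-493)) + 462259*(1/429544) = -287678/(-201010 + 493) + 462259/429544 = -287678/(-200517) + 462259/429544 = -287678*(-1/200517) + 462259/429544 = 287678/200517 + 462259/429544 = 216261146735/86130874248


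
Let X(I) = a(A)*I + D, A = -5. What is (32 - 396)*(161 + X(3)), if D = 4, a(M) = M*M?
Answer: -87360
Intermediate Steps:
a(M) = M**2
X(I) = 4 + 25*I (X(I) = (-5)**2*I + 4 = 25*I + 4 = 4 + 25*I)
(32 - 396)*(161 + X(3)) = (32 - 396)*(161 + (4 + 25*3)) = -364*(161 + (4 + 75)) = -364*(161 + 79) = -364*240 = -87360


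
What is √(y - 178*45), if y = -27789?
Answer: I*√35799 ≈ 189.21*I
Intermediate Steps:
√(y - 178*45) = √(-27789 - 178*45) = √(-27789 - 8010) = √(-35799) = I*√35799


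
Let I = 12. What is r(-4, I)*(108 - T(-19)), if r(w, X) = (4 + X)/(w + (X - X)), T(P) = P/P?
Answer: -428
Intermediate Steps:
T(P) = 1
r(w, X) = (4 + X)/w (r(w, X) = (4 + X)/(w + 0) = (4 + X)/w)
r(-4, I)*(108 - T(-19)) = ((4 + 12)/(-4))*(108 - 1*1) = (-¼*16)*(108 - 1) = -4*107 = -428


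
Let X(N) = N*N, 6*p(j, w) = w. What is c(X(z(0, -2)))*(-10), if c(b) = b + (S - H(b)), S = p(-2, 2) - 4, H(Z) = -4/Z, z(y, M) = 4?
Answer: -755/6 ≈ -125.83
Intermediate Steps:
p(j, w) = w/6
X(N) = N**2
S = -11/3 (S = (1/6)*2 - 4 = 1/3 - 4 = -11/3 ≈ -3.6667)
c(b) = -11/3 + b + 4/b (c(b) = b + (-11/3 - (-4)/b) = b + (-11/3 + 4/b) = -11/3 + b + 4/b)
c(X(z(0, -2)))*(-10) = (-11/3 + 4**2 + 4/(4**2))*(-10) = (-11/3 + 16 + 4/16)*(-10) = (-11/3 + 16 + 4*(1/16))*(-10) = (-11/3 + 16 + 1/4)*(-10) = (151/12)*(-10) = -755/6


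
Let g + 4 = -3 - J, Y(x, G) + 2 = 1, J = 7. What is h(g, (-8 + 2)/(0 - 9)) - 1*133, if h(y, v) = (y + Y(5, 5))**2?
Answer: 92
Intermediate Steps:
Y(x, G) = -1 (Y(x, G) = -2 + 1 = -1)
g = -14 (g = -4 + (-3 - 1*7) = -4 + (-3 - 7) = -4 - 10 = -14)
h(y, v) = (-1 + y)**2 (h(y, v) = (y - 1)**2 = (-1 + y)**2)
h(g, (-8 + 2)/(0 - 9)) - 1*133 = (-1 - 14)**2 - 1*133 = (-15)**2 - 133 = 225 - 133 = 92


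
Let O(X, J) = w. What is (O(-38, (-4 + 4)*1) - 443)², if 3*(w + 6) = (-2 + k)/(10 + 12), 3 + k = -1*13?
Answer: 24423364/121 ≈ 2.0185e+5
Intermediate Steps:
k = -16 (k = -3 - 1*13 = -3 - 13 = -16)
w = -69/11 (w = -6 + ((-2 - 16)/(10 + 12))/3 = -6 + (-18/22)/3 = -6 + (-18*1/22)/3 = -6 + (⅓)*(-9/11) = -6 - 3/11 = -69/11 ≈ -6.2727)
O(X, J) = -69/11
(O(-38, (-4 + 4)*1) - 443)² = (-69/11 - 443)² = (-4942/11)² = 24423364/121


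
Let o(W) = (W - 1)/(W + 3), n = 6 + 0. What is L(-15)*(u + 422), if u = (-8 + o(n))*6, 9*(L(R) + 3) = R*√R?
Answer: -1132 - 5660*I*√15/9 ≈ -1132.0 - 2435.7*I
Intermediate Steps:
L(R) = -3 + R^(3/2)/9 (L(R) = -3 + (R*√R)/9 = -3 + R^(3/2)/9)
n = 6
o(W) = (-1 + W)/(3 + W)
u = -134/3 (u = (-8 + (-1 + 6)/(3 + 6))*6 = (-8 + 5/9)*6 = -67/9*6 = -134/3 ≈ -44.667)
L(-15)*(u + 422) = (-3 + (-15)^(3/2)/9)*(-134/3 + 422) = (-3 + (-15*I*√15)/9)*(1132/3) = (-3 - 5*I*√15/3)*(1132/3) = -1132 - 5660*I*√15/9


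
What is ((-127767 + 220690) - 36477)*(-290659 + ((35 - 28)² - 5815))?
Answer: -16732005550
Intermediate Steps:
((-127767 + 220690) - 36477)*(-290659 + ((35 - 28)² - 5815)) = (92923 - 36477)*(-290659 + (7² - 5815)) = 56446*(-290659 + (49 - 5815)) = 56446*(-290659 - 5766) = 56446*(-296425) = -16732005550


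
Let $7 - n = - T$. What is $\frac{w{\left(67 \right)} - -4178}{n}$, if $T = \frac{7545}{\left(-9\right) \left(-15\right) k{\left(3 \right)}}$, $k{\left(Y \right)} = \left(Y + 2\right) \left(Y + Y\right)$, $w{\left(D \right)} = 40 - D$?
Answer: $\frac{1120770}{2393} \approx 468.35$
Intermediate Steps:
$k{\left(Y \right)} = 2 Y \left(2 + Y\right)$ ($k{\left(Y \right)} = \left(2 + Y\right) 2 Y = 2 Y \left(2 + Y\right)$)
$T = \frac{503}{270}$ ($T = \frac{7545}{\left(-9\right) \left(-15\right) 2 \cdot 3 \left(2 + 3\right)} = \frac{7545}{135 \cdot 2 \cdot 3 \cdot 5} = \frac{7545}{135 \cdot 30} = \frac{7545}{4050} = 7545 \cdot \frac{1}{4050} = \frac{503}{270} \approx 1.863$)
$n = \frac{2393}{270}$ ($n = 7 - \left(-1\right) \frac{503}{270} = 7 - - \frac{503}{270} = 7 + \frac{503}{270} = \frac{2393}{270} \approx 8.863$)
$\frac{w{\left(67 \right)} - -4178}{n} = \frac{\left(40 - 67\right) - -4178}{\frac{2393}{270}} = \left(\left(40 - 67\right) + 4178\right) \frac{270}{2393} = \left(-27 + 4178\right) \frac{270}{2393} = 4151 \cdot \frac{270}{2393} = \frac{1120770}{2393}$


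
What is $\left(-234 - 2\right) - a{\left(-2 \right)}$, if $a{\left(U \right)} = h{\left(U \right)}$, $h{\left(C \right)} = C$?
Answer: $-234$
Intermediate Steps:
$a{\left(U \right)} = U$
$\left(-234 - 2\right) - a{\left(-2 \right)} = \left(-234 - 2\right) - -2 = \left(-234 - 2\right) + 2 = -236 + 2 = -234$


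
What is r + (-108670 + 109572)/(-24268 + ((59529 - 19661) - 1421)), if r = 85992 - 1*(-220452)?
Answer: 395006398/1289 ≈ 3.0644e+5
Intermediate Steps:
r = 306444 (r = 85992 + 220452 = 306444)
r + (-108670 + 109572)/(-24268 + ((59529 - 19661) - 1421)) = 306444 + (-108670 + 109572)/(-24268 + ((59529 - 19661) - 1421)) = 306444 + 902/(-24268 + (39868 - 1421)) = 306444 + 902/(-24268 + 38447) = 306444 + 902/14179 = 306444 + 902*(1/14179) = 306444 + 82/1289 = 395006398/1289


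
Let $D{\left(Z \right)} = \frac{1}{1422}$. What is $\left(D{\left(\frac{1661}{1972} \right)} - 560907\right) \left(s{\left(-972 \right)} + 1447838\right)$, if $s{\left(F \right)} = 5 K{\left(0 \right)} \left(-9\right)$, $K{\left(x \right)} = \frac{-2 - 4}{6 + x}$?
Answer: $- \frac{1154845602002899}{1422} \approx -8.1213 \cdot 10^{11}$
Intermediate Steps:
$K{\left(x \right)} = - \frac{6}{6 + x}$
$s{\left(F \right)} = 45$ ($s{\left(F \right)} = 5 \left(- \frac{6}{6 + 0}\right) \left(-9\right) = 5 \left(- \frac{6}{6}\right) \left(-9\right) = 5 \left(\left(-6\right) \frac{1}{6}\right) \left(-9\right) = 5 \left(-1\right) \left(-9\right) = \left(-5\right) \left(-9\right) = 45$)
$D{\left(Z \right)} = \frac{1}{1422}$
$\left(D{\left(\frac{1661}{1972} \right)} - 560907\right) \left(s{\left(-972 \right)} + 1447838\right) = \left(\frac{1}{1422} - 560907\right) \left(45 + 1447838\right) = \left(- \frac{797609753}{1422}\right) 1447883 = - \frac{1154845602002899}{1422}$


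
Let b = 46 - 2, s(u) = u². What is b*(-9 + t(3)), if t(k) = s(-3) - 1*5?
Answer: -220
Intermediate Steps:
t(k) = 4 (t(k) = (-3)² - 1*5 = 9 - 5 = 4)
b = 44
b*(-9 + t(3)) = 44*(-9 + 4) = 44*(-5) = -220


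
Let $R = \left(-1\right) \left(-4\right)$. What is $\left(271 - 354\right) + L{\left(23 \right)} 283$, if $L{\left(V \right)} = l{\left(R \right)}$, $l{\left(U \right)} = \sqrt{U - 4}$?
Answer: $-83$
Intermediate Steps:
$R = 4$
$l{\left(U \right)} = \sqrt{-4 + U}$
$L{\left(V \right)} = 0$ ($L{\left(V \right)} = \sqrt{-4 + 4} = \sqrt{0} = 0$)
$\left(271 - 354\right) + L{\left(23 \right)} 283 = \left(271 - 354\right) + 0 \cdot 283 = -83 + 0 = -83$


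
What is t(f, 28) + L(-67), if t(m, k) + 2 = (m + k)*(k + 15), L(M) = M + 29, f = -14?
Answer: 562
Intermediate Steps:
L(M) = 29 + M
t(m, k) = -2 + (15 + k)*(k + m) (t(m, k) = -2 + (m + k)*(k + 15) = -2 + (k + m)*(15 + k) = -2 + (15 + k)*(k + m))
t(f, 28) + L(-67) = (-2 + 28² + 15*28 + 15*(-14) + 28*(-14)) + (29 - 67) = (-2 + 784 + 420 - 210 - 392) - 38 = 600 - 38 = 562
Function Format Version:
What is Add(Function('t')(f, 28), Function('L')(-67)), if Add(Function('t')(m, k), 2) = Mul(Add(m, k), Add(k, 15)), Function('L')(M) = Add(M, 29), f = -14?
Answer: 562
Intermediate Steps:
Function('L')(M) = Add(29, M)
Function('t')(m, k) = Add(-2, Mul(Add(15, k), Add(k, m))) (Function('t')(m, k) = Add(-2, Mul(Add(m, k), Add(k, 15))) = Add(-2, Mul(Add(k, m), Add(15, k))) = Add(-2, Mul(Add(15, k), Add(k, m))))
Add(Function('t')(f, 28), Function('L')(-67)) = Add(Add(-2, Pow(28, 2), Mul(15, 28), Mul(15, -14), Mul(28, -14)), Add(29, -67)) = Add(Add(-2, 784, 420, -210, -392), -38) = Add(600, -38) = 562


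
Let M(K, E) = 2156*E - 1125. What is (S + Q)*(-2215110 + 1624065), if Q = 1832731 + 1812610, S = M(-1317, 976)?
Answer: -3397605633240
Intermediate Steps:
M(K, E) = -1125 + 2156*E
S = 2103131 (S = -1125 + 2156*976 = -1125 + 2104256 = 2103131)
Q = 3645341
(S + Q)*(-2215110 + 1624065) = (2103131 + 3645341)*(-2215110 + 1624065) = 5748472*(-591045) = -3397605633240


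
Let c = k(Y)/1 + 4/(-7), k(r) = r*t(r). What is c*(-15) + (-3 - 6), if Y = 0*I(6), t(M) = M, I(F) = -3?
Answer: -3/7 ≈ -0.42857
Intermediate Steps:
Y = 0 (Y = 0*(-3) = 0)
k(r) = r² (k(r) = r*r = r²)
c = -4/7 (c = 0²/1 + 4/(-7) = 0*1 + 4*(-⅐) = 0 - 4/7 = -4/7 ≈ -0.57143)
c*(-15) + (-3 - 6) = -4/7*(-15) + (-3 - 6) = 60/7 - 9 = -3/7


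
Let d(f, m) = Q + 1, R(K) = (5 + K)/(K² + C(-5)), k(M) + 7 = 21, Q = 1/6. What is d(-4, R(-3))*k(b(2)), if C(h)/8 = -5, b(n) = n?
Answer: 49/3 ≈ 16.333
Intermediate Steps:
Q = ⅙ ≈ 0.16667
C(h) = -40 (C(h) = 8*(-5) = -40)
k(M) = 14 (k(M) = -7 + 21 = 14)
R(K) = (5 + K)/(-40 + K²) (R(K) = (5 + K)/(K² - 40) = (5 + K)/(-40 + K²))
d(f, m) = 7/6 (d(f, m) = ⅙ + 1 = 7/6)
d(-4, R(-3))*k(b(2)) = (7/6)*14 = 49/3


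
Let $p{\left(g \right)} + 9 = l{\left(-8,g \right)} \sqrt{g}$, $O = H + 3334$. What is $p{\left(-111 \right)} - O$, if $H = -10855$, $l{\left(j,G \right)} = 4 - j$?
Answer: $7512 + 12 i \sqrt{111} \approx 7512.0 + 126.43 i$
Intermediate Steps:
$O = -7521$ ($O = -10855 + 3334 = -7521$)
$p{\left(g \right)} = -9 + 12 \sqrt{g}$ ($p{\left(g \right)} = -9 + \left(4 - -8\right) \sqrt{g} = -9 + \left(4 + 8\right) \sqrt{g} = -9 + 12 \sqrt{g}$)
$p{\left(-111 \right)} - O = \left(-9 + 12 \sqrt{-111}\right) - -7521 = \left(-9 + 12 i \sqrt{111}\right) + 7521 = 7512 + 12 i \sqrt{111}$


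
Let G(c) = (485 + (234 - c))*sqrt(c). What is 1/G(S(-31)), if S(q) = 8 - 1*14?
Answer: -I*sqrt(6)/4350 ≈ -0.0005631*I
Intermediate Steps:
S(q) = -6 (S(q) = 8 - 14 = -6)
G(c) = sqrt(c)*(719 - c) (G(c) = (719 - c)*sqrt(c) = sqrt(c)*(719 - c))
1/G(S(-31)) = 1/(sqrt(-6)*(719 - 1*(-6))) = 1/((I*sqrt(6))*(719 + 6)) = 1/((I*sqrt(6))*725) = 1/(725*I*sqrt(6)) = -I*sqrt(6)/4350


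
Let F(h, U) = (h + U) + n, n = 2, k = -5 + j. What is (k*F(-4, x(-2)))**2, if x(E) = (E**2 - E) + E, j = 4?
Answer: 4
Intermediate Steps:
k = -1 (k = -5 + 4 = -1)
x(E) = E**2
F(h, U) = 2 + U + h (F(h, U) = (h + U) + 2 = (U + h) + 2 = 2 + U + h)
(k*F(-4, x(-2)))**2 = (-(2 + (-2)**2 - 4))**2 = (-(2 + 4 - 4))**2 = (-1*2)**2 = (-2)**2 = 4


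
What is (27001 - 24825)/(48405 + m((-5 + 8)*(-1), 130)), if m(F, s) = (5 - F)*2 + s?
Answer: 2176/48551 ≈ 0.044819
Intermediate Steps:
m(F, s) = 10 + s - 2*F (m(F, s) = (10 - 2*F) + s = 10 + s - 2*F)
(27001 - 24825)/(48405 + m((-5 + 8)*(-1), 130)) = (27001 - 24825)/(48405 + (10 + 130 - 2*(-5 + 8)*(-1))) = 2176/(48405 + (10 + 130 - 6*(-1))) = 2176/(48405 + (10 + 130 - 2*(-3))) = 2176/(48405 + (10 + 130 + 6)) = 2176/(48405 + 146) = 2176/48551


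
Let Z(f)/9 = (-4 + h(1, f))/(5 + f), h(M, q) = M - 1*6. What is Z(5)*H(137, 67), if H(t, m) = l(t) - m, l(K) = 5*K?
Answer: -25029/5 ≈ -5005.8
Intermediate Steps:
h(M, q) = -6 + M (h(M, q) = M - 6 = -6 + M)
Z(f) = -81/(5 + f) (Z(f) = 9*((-4 + (-6 + 1))/(5 + f)) = 9*((-4 - 5)/(5 + f)) = 9*(-9/(5 + f)) = -81/(5 + f))
H(t, m) = -m + 5*t (H(t, m) = 5*t - m = -m + 5*t)
Z(5)*H(137, 67) = (-81/(5 + 5))*(-1*67 + 5*137) = (-81/10)*(-67 + 685) = -81*⅒*618 = -81/10*618 = -25029/5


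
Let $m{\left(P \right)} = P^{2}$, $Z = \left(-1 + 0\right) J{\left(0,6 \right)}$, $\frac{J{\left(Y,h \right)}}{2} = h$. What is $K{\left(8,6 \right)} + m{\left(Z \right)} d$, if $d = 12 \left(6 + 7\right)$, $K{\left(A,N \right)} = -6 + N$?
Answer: $22464$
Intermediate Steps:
$J{\left(Y,h \right)} = 2 h$
$Z = -12$ ($Z = \left(-1 + 0\right) 2 \cdot 6 = \left(-1\right) 12 = -12$)
$d = 156$ ($d = 12 \cdot 13 = 156$)
$K{\left(8,6 \right)} + m{\left(Z \right)} d = \left(-6 + 6\right) + \left(-12\right)^{2} \cdot 156 = 0 + 144 \cdot 156 = 0 + 22464 = 22464$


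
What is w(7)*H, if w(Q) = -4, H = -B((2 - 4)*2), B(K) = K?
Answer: -16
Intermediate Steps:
H = 4 (H = -(2 - 4)*2 = -(-2)*2 = -1*(-4) = 4)
w(7)*H = -4*4 = -16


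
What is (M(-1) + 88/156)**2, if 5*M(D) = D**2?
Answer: 22201/38025 ≈ 0.58385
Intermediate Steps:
M(D) = D**2/5
(M(-1) + 88/156)**2 = ((1/5)*(-1)**2 + 88/156)**2 = ((1/5)*1 + 88*(1/156))**2 = (1/5 + 22/39)**2 = (149/195)**2 = 22201/38025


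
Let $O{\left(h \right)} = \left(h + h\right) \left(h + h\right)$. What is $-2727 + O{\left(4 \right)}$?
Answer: $-2663$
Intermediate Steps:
$O{\left(h \right)} = 4 h^{2}$ ($O{\left(h \right)} = 2 h 2 h = 4 h^{2}$)
$-2727 + O{\left(4 \right)} = -2727 + 4 \cdot 4^{2} = -2727 + 4 \cdot 16 = -2727 + 64 = -2663$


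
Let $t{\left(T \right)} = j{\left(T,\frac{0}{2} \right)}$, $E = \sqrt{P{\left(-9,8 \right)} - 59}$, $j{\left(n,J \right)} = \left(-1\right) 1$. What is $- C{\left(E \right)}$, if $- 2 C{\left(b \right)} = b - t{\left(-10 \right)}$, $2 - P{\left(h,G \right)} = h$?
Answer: $\frac{1}{2} + 2 i \sqrt{3} \approx 0.5 + 3.4641 i$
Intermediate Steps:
$P{\left(h,G \right)} = 2 - h$
$j{\left(n,J \right)} = -1$
$E = 4 i \sqrt{3}$ ($E = \sqrt{\left(2 - -9\right) - 59} = \sqrt{\left(2 + 9\right) - 59} = \sqrt{11 - 59} = \sqrt{-48} = 4 i \sqrt{3} \approx 6.9282 i$)
$t{\left(T \right)} = -1$
$C{\left(b \right)} = - \frac{1}{2} - \frac{b}{2}$ ($C{\left(b \right)} = - \frac{b - -1}{2} = - \frac{b + 1}{2} = - \frac{1 + b}{2} = - \frac{1}{2} - \frac{b}{2}$)
$- C{\left(E \right)} = - (- \frac{1}{2} - \frac{4 i \sqrt{3}}{2}) = - (- \frac{1}{2} - 2 i \sqrt{3}) = \frac{1}{2} + 2 i \sqrt{3}$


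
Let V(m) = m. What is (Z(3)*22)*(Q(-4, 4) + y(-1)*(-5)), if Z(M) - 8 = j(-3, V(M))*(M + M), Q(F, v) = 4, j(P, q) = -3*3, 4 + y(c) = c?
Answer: -29348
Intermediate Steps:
y(c) = -4 + c
j(P, q) = -9
Z(M) = 8 - 18*M (Z(M) = 8 - 9*(M + M) = 8 - 18*M)
(Z(3)*22)*(Q(-4, 4) + y(-1)*(-5)) = ((8 - 18*3)*22)*(4 + (-4 - 1)*(-5)) = ((8 - 54)*22)*(4 - 5*(-5)) = (-46*22)*(4 + 25) = -1012*29 = -29348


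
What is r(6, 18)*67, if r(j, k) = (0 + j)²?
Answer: 2412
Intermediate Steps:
r(j, k) = j²
r(6, 18)*67 = 6²*67 = 36*67 = 2412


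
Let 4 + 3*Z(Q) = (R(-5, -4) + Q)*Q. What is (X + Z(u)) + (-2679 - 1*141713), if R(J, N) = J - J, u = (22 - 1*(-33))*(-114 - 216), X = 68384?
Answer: 329194472/3 ≈ 1.0973e+8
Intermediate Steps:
u = -18150 (u = (22 + 33)*(-330) = 55*(-330) = -18150)
R(J, N) = 0
Z(Q) = -4/3 + Q**2/3 (Z(Q) = -4/3 + ((0 + Q)*Q)/3 = -4/3 + (Q*Q)/3 = -4/3 + Q**2/3)
(X + Z(u)) + (-2679 - 1*141713) = (68384 + (-4/3 + (1/3)*(-18150)**2)) + (-2679 - 1*141713) = (68384 + (-4/3 + (1/3)*329422500)) + (-2679 - 141713) = (68384 + (-4/3 + 109807500)) - 144392 = (68384 + 329422496/3) - 144392 = 329627648/3 - 144392 = 329194472/3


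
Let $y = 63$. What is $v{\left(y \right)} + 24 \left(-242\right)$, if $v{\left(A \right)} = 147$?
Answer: $-5661$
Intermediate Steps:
$v{\left(y \right)} + 24 \left(-242\right) = 147 + 24 \left(-242\right) = 147 - 5808 = -5661$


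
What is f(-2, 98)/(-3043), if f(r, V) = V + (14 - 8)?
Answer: -104/3043 ≈ -0.034177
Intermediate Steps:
f(r, V) = 6 + V (f(r, V) = V + 6 = 6 + V)
f(-2, 98)/(-3043) = (6 + 98)/(-3043) = 104*(-1/3043) = -104/3043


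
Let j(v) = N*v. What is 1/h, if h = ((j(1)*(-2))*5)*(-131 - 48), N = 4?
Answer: 1/7160 ≈ 0.00013966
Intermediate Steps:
j(v) = 4*v
h = 7160 (h = (((4*1)*(-2))*5)*(-131 - 48) = ((4*(-2))*5)*(-179) = -8*5*(-179) = -40*(-179) = 7160)
1/h = 1/7160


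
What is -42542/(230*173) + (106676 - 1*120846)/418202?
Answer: -4588743446/4160064395 ≈ -1.1030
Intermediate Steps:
-42542/(230*173) + (106676 - 1*120846)/418202 = -42542/39790 + (106676 - 120846)*(1/418202) = -42542*1/39790 - 14170*1/418202 = -21271/19895 - 7085/209101 = -4588743446/4160064395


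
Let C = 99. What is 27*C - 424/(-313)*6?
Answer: 839193/313 ≈ 2681.1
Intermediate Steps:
27*C - 424/(-313)*6 = 27*99 - 424/(-313)*6 = 2673 - 424*(-1/313)*6 = 2673 - (-424)*6/313 = 2673 - 1*(-2544/313) = 2673 + 2544/313 = 839193/313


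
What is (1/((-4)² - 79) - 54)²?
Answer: 11580409/3969 ≈ 2917.7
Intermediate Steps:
(1/((-4)² - 79) - 54)² = (1/(16 - 79) - 54)² = (1/(-63) - 54)² = (-1/63 - 54)² = (-3403/63)² = 11580409/3969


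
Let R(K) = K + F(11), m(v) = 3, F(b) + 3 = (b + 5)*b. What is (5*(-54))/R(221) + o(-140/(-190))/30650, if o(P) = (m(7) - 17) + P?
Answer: -39333447/57361475 ≈ -0.68571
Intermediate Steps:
F(b) = -3 + b*(5 + b) (F(b) = -3 + (b + 5)*b = -3 + (5 + b)*b = -3 + b*(5 + b))
o(P) = -14 + P (o(P) = (3 - 17) + P = -14 + P)
R(K) = 173 + K (R(K) = K + (-3 + 11² + 5*11) = K + (-3 + 121 + 55) = K + 173 = 173 + K)
(5*(-54))/R(221) + o(-140/(-190))/30650 = (5*(-54))/(173 + 221) + (-14 - 140/(-190))/30650 = -270/394 + (-14 - 140*(-1/190))*(1/30650) = -270*1/394 + (-14 + 14/19)*(1/30650) = -135/197 - 252/19*1/30650 = -135/197 - 126/291175 = -39333447/57361475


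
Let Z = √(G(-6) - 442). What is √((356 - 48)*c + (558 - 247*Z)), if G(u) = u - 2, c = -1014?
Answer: √(-311754 - 3705*I*√2) ≈ 4.692 - 558.37*I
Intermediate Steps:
G(u) = -2 + u
Z = 15*I*√2 (Z = √((-2 - 6) - 442) = √(-8 - 442) = √(-450) = 15*I*√2 ≈ 21.213*I)
√((356 - 48)*c + (558 - 247*Z)) = √((356 - 48)*(-1014) + (558 - 3705*I*√2)) = √(308*(-1014) + (558 - 3705*I*√2)) = √(-312312 + (558 - 3705*I*√2)) = √(-311754 - 3705*I*√2)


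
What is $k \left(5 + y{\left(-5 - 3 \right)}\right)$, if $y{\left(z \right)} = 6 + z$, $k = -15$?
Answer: $-45$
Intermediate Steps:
$k \left(5 + y{\left(-5 - 3 \right)}\right) = - 15 \left(5 + \left(6 - 8\right)\right) = - 15 \left(5 - 2\right) = \left(-15\right) 3 = -45$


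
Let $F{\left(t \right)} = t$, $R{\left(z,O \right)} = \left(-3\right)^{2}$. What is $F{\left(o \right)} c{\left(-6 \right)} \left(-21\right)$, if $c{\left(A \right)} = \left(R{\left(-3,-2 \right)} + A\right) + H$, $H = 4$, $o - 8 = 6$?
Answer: $-2058$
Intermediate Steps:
$R{\left(z,O \right)} = 9$
$o = 14$ ($o = 8 + 6 = 14$)
$c{\left(A \right)} = 13 + A$ ($c{\left(A \right)} = \left(9 + A\right) + 4 = 13 + A$)
$F{\left(o \right)} c{\left(-6 \right)} \left(-21\right) = 14 \left(13 - 6\right) \left(-21\right) = 14 \cdot 7 \left(-21\right) = 98 \left(-21\right) = -2058$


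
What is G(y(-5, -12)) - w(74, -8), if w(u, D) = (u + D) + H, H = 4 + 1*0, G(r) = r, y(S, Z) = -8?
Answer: -78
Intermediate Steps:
H = 4 (H = 4 + 0 = 4)
w(u, D) = 4 + D + u (w(u, D) = (u + D) + 4 = (D + u) + 4 = 4 + D + u)
G(y(-5, -12)) - w(74, -8) = -8 - (4 - 8 + 74) = -8 - 1*70 = -8 - 70 = -78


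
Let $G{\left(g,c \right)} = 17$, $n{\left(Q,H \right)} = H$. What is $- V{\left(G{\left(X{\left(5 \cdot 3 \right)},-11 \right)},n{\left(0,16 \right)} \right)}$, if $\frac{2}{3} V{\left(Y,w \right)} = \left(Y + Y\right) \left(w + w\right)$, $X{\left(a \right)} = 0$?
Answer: $-1632$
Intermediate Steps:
$V{\left(Y,w \right)} = 6 Y w$ ($V{\left(Y,w \right)} = \frac{3 \left(Y + Y\right) \left(w + w\right)}{2} = \frac{3 \cdot 2 Y 2 w}{2} = \frac{3 \cdot 4 Y w}{2} = 6 Y w$)
$- V{\left(G{\left(X{\left(5 \cdot 3 \right)},-11 \right)},n{\left(0,16 \right)} \right)} = - 6 \cdot 17 \cdot 16 = \left(-1\right) 1632 = -1632$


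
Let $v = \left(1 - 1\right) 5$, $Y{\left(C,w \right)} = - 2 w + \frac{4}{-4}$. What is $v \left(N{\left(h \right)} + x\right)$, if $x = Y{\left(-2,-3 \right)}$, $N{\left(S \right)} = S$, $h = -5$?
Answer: $0$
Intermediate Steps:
$Y{\left(C,w \right)} = -1 - 2 w$ ($Y{\left(C,w \right)} = - 2 w + 4 \left(- \frac{1}{4}\right) = - 2 w - 1 = -1 - 2 w$)
$x = 5$ ($x = -1 - -6 = -1 + 6 = 5$)
$v = 0$ ($v = 0 \cdot 5 = 0$)
$v \left(N{\left(h \right)} + x\right) = 0 \left(-5 + 5\right) = 0 \cdot 0 = 0$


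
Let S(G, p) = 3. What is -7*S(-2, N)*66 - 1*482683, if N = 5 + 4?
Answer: -484069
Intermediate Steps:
N = 9
-7*S(-2, N)*66 - 1*482683 = -7*3*66 - 1*482683 = -21*66 - 482683 = -1386 - 482683 = -484069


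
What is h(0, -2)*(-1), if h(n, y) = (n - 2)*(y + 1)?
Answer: -2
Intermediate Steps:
h(n, y) = (1 + y)*(-2 + n) (h(n, y) = (-2 + n)*(1 + y) = (1 + y)*(-2 + n))
h(0, -2)*(-1) = (-2 + 0 - 2*(-2) + 0*(-2))*(-1) = (-2 + 0 + 4 + 0)*(-1) = 2*(-1) = -2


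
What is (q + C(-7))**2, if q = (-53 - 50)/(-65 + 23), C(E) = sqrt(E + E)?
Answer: -14087/1764 + 103*I*sqrt(14)/21 ≈ -7.9858 + 18.352*I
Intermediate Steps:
C(E) = sqrt(2)*sqrt(E) (C(E) = sqrt(2*E) = sqrt(2)*sqrt(E))
q = 103/42 (q = -103/(-42) = -103*(-1/42) = 103/42 ≈ 2.4524)
(q + C(-7))**2 = (103/42 + sqrt(2)*sqrt(-7))**2 = (103/42 + sqrt(2)*(I*sqrt(7)))**2 = (103/42 + I*sqrt(14))**2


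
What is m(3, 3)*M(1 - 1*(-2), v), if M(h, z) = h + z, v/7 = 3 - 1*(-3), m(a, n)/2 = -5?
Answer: -450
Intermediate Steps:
m(a, n) = -10 (m(a, n) = 2*(-5) = -10)
v = 42 (v = 7*(3 - 1*(-3)) = 7*(3 + 3) = 7*6 = 42)
m(3, 3)*M(1 - 1*(-2), v) = -10*((1 - 1*(-2)) + 42) = -10*((1 + 2) + 42) = -10*(3 + 42) = -10*45 = -450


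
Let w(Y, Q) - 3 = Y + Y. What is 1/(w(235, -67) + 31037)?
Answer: 1/31510 ≈ 3.1736e-5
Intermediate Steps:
w(Y, Q) = 3 + 2*Y (w(Y, Q) = 3 + (Y + Y) = 3 + 2*Y)
1/(w(235, -67) + 31037) = 1/((3 + 2*235) + 31037) = 1/((3 + 470) + 31037) = 1/(473 + 31037) = 1/31510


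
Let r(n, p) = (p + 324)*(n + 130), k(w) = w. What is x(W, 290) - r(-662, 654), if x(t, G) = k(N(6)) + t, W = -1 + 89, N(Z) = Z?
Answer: 520390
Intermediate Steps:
W = 88
r(n, p) = (130 + n)*(324 + p) (r(n, p) = (324 + p)*(130 + n) = (130 + n)*(324 + p))
x(t, G) = 6 + t
x(W, 290) - r(-662, 654) = (6 + 88) - (42120 + 130*654 + 324*(-662) - 662*654) = 94 - (42120 + 85020 - 214488 - 432948) = 94 - 1*(-520296) = 94 + 520296 = 520390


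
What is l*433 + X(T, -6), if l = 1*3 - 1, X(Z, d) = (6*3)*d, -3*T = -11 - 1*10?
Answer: 758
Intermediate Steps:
T = 7 (T = -(-11 - 1*10)/3 = -(-11 - 10)/3 = -⅓*(-21) = 7)
X(Z, d) = 18*d
l = 2 (l = 3 - 1 = 2)
l*433 + X(T, -6) = 2*433 + 18*(-6) = 866 - 108 = 758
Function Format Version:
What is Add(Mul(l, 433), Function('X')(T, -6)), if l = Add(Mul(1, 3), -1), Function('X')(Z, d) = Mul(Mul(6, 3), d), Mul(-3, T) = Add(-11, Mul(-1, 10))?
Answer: 758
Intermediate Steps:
T = 7 (T = Mul(Rational(-1, 3), Add(-11, Mul(-1, 10))) = Mul(Rational(-1, 3), Add(-11, -10)) = Mul(Rational(-1, 3), -21) = 7)
Function('X')(Z, d) = Mul(18, d)
l = 2 (l = Add(3, -1) = 2)
Add(Mul(l, 433), Function('X')(T, -6)) = Add(Mul(2, 433), Mul(18, -6)) = Add(866, -108) = 758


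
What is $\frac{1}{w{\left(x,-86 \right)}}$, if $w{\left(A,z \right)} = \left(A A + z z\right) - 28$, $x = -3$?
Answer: $\frac{1}{7377} \approx 0.00013556$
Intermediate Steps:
$w{\left(A,z \right)} = -28 + A^{2} + z^{2}$ ($w{\left(A,z \right)} = \left(A^{2} + z^{2}\right) - 28 = -28 + A^{2} + z^{2}$)
$\frac{1}{w{\left(x,-86 \right)}} = \frac{1}{-28 + \left(-3\right)^{2} + \left(-86\right)^{2}} = \frac{1}{-28 + 9 + 7396} = \frac{1}{7377}$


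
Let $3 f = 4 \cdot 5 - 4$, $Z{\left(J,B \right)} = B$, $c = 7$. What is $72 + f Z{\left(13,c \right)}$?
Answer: $\frac{328}{3} \approx 109.33$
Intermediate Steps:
$f = \frac{16}{3}$ ($f = \frac{4 \cdot 5 - 4}{3} = \frac{20 - 4}{3} = \frac{1}{3} \cdot 16 = \frac{16}{3} \approx 5.3333$)
$72 + f Z{\left(13,c \right)} = 72 + \frac{16}{3} \cdot 7 = 72 + \frac{112}{3} = \frac{328}{3}$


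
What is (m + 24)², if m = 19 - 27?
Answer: 256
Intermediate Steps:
m = -8
(m + 24)² = (-8 + 24)² = 16² = 256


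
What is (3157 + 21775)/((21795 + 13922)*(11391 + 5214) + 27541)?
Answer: 12466/296554163 ≈ 4.2036e-5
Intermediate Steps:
(3157 + 21775)/((21795 + 13922)*(11391 + 5214) + 27541) = 24932/(35717*16605 + 27541) = 24932/(593080785 + 27541) = 24932/593108326 = 24932*(1/593108326) = 12466/296554163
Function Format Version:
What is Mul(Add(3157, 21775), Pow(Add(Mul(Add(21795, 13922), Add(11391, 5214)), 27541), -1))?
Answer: Rational(12466, 296554163) ≈ 4.2036e-5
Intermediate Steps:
Mul(Add(3157, 21775), Pow(Add(Mul(Add(21795, 13922), Add(11391, 5214)), 27541), -1)) = Mul(24932, Pow(Add(Mul(35717, 16605), 27541), -1)) = Mul(24932, Pow(Add(593080785, 27541), -1)) = Mul(24932, Pow(593108326, -1)) = Mul(24932, Rational(1, 593108326)) = Rational(12466, 296554163)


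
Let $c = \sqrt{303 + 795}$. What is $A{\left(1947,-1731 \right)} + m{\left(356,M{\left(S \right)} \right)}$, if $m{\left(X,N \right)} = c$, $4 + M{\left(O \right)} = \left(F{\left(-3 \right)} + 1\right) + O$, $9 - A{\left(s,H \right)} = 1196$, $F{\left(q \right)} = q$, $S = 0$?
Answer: $-1187 + 3 \sqrt{122} \approx -1153.9$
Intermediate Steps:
$A{\left(s,H \right)} = -1187$ ($A{\left(s,H \right)} = 9 - 1196 = -1187$)
$c = 3 \sqrt{122}$ ($c = \sqrt{1098} = 3 \sqrt{122} \approx 33.136$)
$M{\left(O \right)} = -6 + O$ ($M{\left(O \right)} = -4 + \left(\left(-3 + 1\right) + O\right) = -4 + \left(-2 + O\right) = -6 + O$)
$m{\left(X,N \right)} = 3 \sqrt{122}$
$A{\left(1947,-1731 \right)} + m{\left(356,M{\left(S \right)} \right)} = -1187 + 3 \sqrt{122}$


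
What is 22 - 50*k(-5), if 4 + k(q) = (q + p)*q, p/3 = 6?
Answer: 3472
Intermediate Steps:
p = 18 (p = 3*6 = 18)
k(q) = -4 + q*(18 + q) (k(q) = -4 + (q + 18)*q = -4 + (18 + q)*q = -4 + q*(18 + q))
22 - 50*k(-5) = 22 - 50*(-4 + (-5)² + 18*(-5)) = 22 - 50*(-4 + 25 - 90) = 22 - 50*(-69) = 22 + 3450 = 3472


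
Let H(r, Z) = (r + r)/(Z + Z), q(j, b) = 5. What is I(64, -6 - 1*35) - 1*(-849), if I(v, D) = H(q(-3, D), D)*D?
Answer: 854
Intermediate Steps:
H(r, Z) = r/Z (H(r, Z) = (2*r)/((2*Z)) = (2*r)*(1/(2*Z)) = r/Z)
I(v, D) = 5 (I(v, D) = (5/D)*D = 5)
I(64, -6 - 1*35) - 1*(-849) = 5 - 1*(-849) = 5 + 849 = 854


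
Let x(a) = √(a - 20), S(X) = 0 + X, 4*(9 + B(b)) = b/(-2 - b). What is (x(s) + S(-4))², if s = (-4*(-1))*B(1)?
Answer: (12 - 13*I*√3)²/9 ≈ -40.333 - 60.044*I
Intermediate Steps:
B(b) = -9 + b/(4*(-2 - b)) (B(b) = -9 + (b/(-2 - b))/4 = -9 + b/(4*(-2 - b)))
S(X) = X
s = -109/3 (s = (-4*(-1))*((-72 - 37*1)/(4*(2 + 1))) = 4*((¼)*(-72 - 37)/3) = 4*((¼)*(⅓)*(-109)) = 4*(-109/12) = -109/3 ≈ -36.333)
x(a) = √(-20 + a)
(x(s) + S(-4))² = (√(-20 - 109/3) - 4)² = (√(-169/3) - 4)² = (13*I*√3/3 - 4)² = (-4 + 13*I*√3/3)²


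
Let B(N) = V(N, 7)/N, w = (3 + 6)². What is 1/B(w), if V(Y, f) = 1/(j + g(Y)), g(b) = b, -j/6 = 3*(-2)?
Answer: 9477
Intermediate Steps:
j = 36 (j = -18*(-2) = -6*(-6) = 36)
V(Y, f) = 1/(36 + Y)
w = 81 (w = 9² = 81)
B(N) = 1/(N*(36 + N)) (B(N) = 1/((36 + N)*N) = 1/(N*(36 + N)))
1/B(w) = 1/(1/(81*(36 + 81))) = 1/((1/81)/117) = 1/((1/81)*(1/117)) = 1/(1/9477) = 9477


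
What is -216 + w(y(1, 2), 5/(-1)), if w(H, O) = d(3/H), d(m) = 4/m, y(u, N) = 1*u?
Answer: -644/3 ≈ -214.67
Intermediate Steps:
y(u, N) = u
w(H, O) = 4*H/3 (w(H, O) = 4/((3/H)) = 4*(H/3) = 4*H/3)
-216 + w(y(1, 2), 5/(-1)) = -216 + (4/3)*1 = -216 + 4/3 = -644/3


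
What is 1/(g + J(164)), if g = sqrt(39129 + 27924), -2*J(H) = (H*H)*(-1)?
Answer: 13448/180781651 - sqrt(67053)/180781651 ≈ 7.2956e-5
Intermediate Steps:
J(H) = H**2/2 (J(H) = -H*H*(-1)/2 = -H**2*(-1)/2 = -(-1)*H**2/2 = H**2/2)
g = sqrt(67053) ≈ 258.95
1/(g + J(164)) = 1/(sqrt(67053) + (1/2)*164**2) = 1/(sqrt(67053) + (1/2)*26896) = 1/(sqrt(67053) + 13448) = 1/(13448 + sqrt(67053))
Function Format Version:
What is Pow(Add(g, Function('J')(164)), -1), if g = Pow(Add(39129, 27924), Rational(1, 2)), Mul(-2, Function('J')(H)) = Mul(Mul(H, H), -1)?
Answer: Add(Rational(13448, 180781651), Mul(Rational(-1, 180781651), Pow(67053, Rational(1, 2)))) ≈ 7.2956e-5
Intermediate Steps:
Function('J')(H) = Mul(Rational(1, 2), Pow(H, 2)) (Function('J')(H) = Mul(Rational(-1, 2), Mul(Mul(H, H), -1)) = Mul(Rational(-1, 2), Mul(Pow(H, 2), -1)) = Mul(Rational(-1, 2), Mul(-1, Pow(H, 2))) = Mul(Rational(1, 2), Pow(H, 2)))
g = Pow(67053, Rational(1, 2)) ≈ 258.95
Pow(Add(g, Function('J')(164)), -1) = Pow(Add(Pow(67053, Rational(1, 2)), Mul(Rational(1, 2), Pow(164, 2))), -1) = Pow(Add(Pow(67053, Rational(1, 2)), Mul(Rational(1, 2), 26896)), -1) = Pow(Add(Pow(67053, Rational(1, 2)), 13448), -1) = Pow(Add(13448, Pow(67053, Rational(1, 2))), -1)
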